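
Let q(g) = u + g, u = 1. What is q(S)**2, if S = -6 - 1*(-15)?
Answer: 100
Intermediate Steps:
S = 9 (S = -6 + 15 = 9)
q(g) = 1 + g
q(S)**2 = (1 + 9)**2 = 10**2 = 100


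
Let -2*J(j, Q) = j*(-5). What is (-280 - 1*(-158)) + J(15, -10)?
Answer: -169/2 ≈ -84.500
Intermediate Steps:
J(j, Q) = 5*j/2 (J(j, Q) = -j*(-5)/2 = -(-5)*j/2 = 5*j/2)
(-280 - 1*(-158)) + J(15, -10) = (-280 - 1*(-158)) + (5/2)*15 = (-280 + 158) + 75/2 = -122 + 75/2 = -169/2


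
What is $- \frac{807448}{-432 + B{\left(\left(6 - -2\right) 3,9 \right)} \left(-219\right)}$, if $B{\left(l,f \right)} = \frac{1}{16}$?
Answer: $\frac{12919168}{7131} \approx 1811.7$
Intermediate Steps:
$B{\left(l,f \right)} = \frac{1}{16}$
$- \frac{807448}{-432 + B{\left(\left(6 - -2\right) 3,9 \right)} \left(-219\right)} = - \frac{807448}{-432 + \frac{1}{16} \left(-219\right)} = - \frac{807448}{-432 - \frac{219}{16}} = - \frac{807448}{- \frac{7131}{16}} = \left(-807448\right) \left(- \frac{16}{7131}\right) = \frac{12919168}{7131}$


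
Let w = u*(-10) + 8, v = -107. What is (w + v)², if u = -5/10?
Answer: 8836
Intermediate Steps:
u = -½ (u = -5*⅒ = -½ ≈ -0.50000)
w = 13 (w = -½*(-10) + 8 = 5 + 8 = 13)
(w + v)² = (13 - 107)² = (-94)² = 8836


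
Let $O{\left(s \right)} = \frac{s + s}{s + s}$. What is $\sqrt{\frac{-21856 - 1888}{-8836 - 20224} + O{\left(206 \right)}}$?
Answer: $\frac{\sqrt{95905265}}{7265} \approx 1.348$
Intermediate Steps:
$O{\left(s \right)} = 1$ ($O{\left(s \right)} = \frac{2 s}{2 s} = 2 s \frac{1}{2 s} = 1$)
$\sqrt{\frac{-21856 - 1888}{-8836 - 20224} + O{\left(206 \right)}} = \sqrt{\frac{-21856 - 1888}{-8836 - 20224} + 1} = \sqrt{- \frac{23744}{-29060} + 1} = \sqrt{\left(-23744\right) \left(- \frac{1}{29060}\right) + 1} = \sqrt{\frac{5936}{7265} + 1} = \sqrt{\frac{13201}{7265}} = \frac{\sqrt{95905265}}{7265}$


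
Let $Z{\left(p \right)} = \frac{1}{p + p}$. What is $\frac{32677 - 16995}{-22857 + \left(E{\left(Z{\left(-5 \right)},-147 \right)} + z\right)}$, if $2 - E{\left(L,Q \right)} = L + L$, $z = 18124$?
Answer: $- \frac{39205}{11827} \approx -3.3149$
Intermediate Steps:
$Z{\left(p \right)} = \frac{1}{2 p}$
$E{\left(L,Q \right)} = 2 - 2 L$ ($E{\left(L,Q \right)} = 2 - \left(L + L\right) = 2 - 2 L$)
$\frac{32677 - 16995}{-22857 + \left(E{\left(Z{\left(-5 \right)},-147 \right)} + z\right)} = \frac{32677 - 16995}{-22857 + \left(\left(2 - 2 \frac{1}{2 \left(-5\right)}\right) + 18124\right)} = \frac{15682}{-22857 + \left(\left(2 - 2 \cdot \frac{1}{2} \left(- \frac{1}{5}\right)\right) + 18124\right)} = \frac{15682}{-22857 + \left(\left(2 - - \frac{1}{5}\right) + 18124\right)} = \frac{15682}{-22857 + \left(\left(2 + \frac{1}{5}\right) + 18124\right)} = \frac{15682}{-22857 + \left(\frac{11}{5} + 18124\right)} = \frac{15682}{-22857 + \frac{90631}{5}} = \frac{15682}{- \frac{23654}{5}} = 15682 \left(- \frac{5}{23654}\right) = - \frac{39205}{11827}$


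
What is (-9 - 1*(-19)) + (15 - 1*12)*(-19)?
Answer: -47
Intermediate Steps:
(-9 - 1*(-19)) + (15 - 1*12)*(-19) = (-9 + 19) + (15 - 12)*(-19) = 10 + 3*(-19) = 10 - 57 = -47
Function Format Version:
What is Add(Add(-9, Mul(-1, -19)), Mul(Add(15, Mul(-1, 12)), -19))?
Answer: -47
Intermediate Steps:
Add(Add(-9, Mul(-1, -19)), Mul(Add(15, Mul(-1, 12)), -19)) = Add(Add(-9, 19), Mul(Add(15, -12), -19)) = Add(10, Mul(3, -19)) = Add(10, -57) = -47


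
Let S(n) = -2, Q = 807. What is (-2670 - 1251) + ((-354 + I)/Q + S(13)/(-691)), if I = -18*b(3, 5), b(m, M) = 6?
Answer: -728937435/185879 ≈ -3921.6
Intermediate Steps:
I = -108 (I = -18*6 = -108)
(-2670 - 1251) + ((-354 + I)/Q + S(13)/(-691)) = (-2670 - 1251) + ((-354 - 108)/807 - 2/(-691)) = -3921 + (-462*1/807 - 2*(-1/691)) = -3921 + (-154/269 + 2/691) = -3921 - 105876/185879 = -728937435/185879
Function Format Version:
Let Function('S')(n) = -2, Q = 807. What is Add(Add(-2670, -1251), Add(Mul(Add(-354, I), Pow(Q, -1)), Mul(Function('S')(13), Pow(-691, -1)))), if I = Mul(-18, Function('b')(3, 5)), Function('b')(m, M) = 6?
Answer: Rational(-728937435, 185879) ≈ -3921.6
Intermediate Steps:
I = -108 (I = Mul(-18, 6) = -108)
Add(Add(-2670, -1251), Add(Mul(Add(-354, I), Pow(Q, -1)), Mul(Function('S')(13), Pow(-691, -1)))) = Add(Add(-2670, -1251), Add(Mul(Add(-354, -108), Pow(807, -1)), Mul(-2, Pow(-691, -1)))) = Add(-3921, Add(Mul(-462, Rational(1, 807)), Mul(-2, Rational(-1, 691)))) = Add(-3921, Add(Rational(-154, 269), Rational(2, 691))) = Add(-3921, Rational(-105876, 185879)) = Rational(-728937435, 185879)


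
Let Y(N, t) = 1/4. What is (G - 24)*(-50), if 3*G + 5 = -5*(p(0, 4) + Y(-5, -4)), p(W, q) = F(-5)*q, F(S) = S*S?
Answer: 19275/2 ≈ 9637.5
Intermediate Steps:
F(S) = S²
p(W, q) = 25*q (p(W, q) = (-5)²*q = 25*q)
Y(N, t) = ¼
G = -675/4 (G = -5/3 + (-5*(25*4 + ¼))/3 = -5/3 + (-5*(100 + ¼))/3 = -5/3 + (-5*401/4)/3 = -5/3 + (⅓)*(-2005/4) = -5/3 - 2005/12 = -675/4 ≈ -168.75)
(G - 24)*(-50) = (-675/4 - 24)*(-50) = -771/4*(-50) = 19275/2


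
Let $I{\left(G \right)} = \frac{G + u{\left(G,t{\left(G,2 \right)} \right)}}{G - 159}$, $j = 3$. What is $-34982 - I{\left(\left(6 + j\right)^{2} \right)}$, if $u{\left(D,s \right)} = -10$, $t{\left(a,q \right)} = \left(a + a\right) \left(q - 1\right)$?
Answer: $- \frac{2728525}{78} \approx -34981.0$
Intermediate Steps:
$t{\left(a,q \right)} = 2 a \left(-1 + q\right)$
$I{\left(G \right)} = \frac{-10 + G}{-159 + G}$ ($I{\left(G \right)} = \frac{G - 10}{G - 159} = \frac{-10 + G}{-159 + G}$)
$-34982 - I{\left(\left(6 + j\right)^{2} \right)} = -34982 - \frac{-10 + \left(6 + 3\right)^{2}}{-159 + \left(6 + 3\right)^{2}} = -34982 - \frac{-10 + 9^{2}}{-159 + 9^{2}} = -34982 - \frac{-10 + 81}{-159 + 81} = -34982 - \frac{1}{-78} \cdot 71 = -34982 - \left(- \frac{1}{78}\right) 71 = -34982 - - \frac{71}{78} = -34982 + \frac{71}{78} = - \frac{2728525}{78}$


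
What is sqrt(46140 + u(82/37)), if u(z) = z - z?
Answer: 2*sqrt(11535) ≈ 214.80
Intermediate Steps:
u(z) = 0
sqrt(46140 + u(82/37)) = sqrt(46140 + 0) = sqrt(46140) = 2*sqrt(11535)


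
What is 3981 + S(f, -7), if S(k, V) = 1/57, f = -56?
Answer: 226918/57 ≈ 3981.0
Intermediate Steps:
S(k, V) = 1/57
3981 + S(f, -7) = 3981 + 1/57 = 226918/57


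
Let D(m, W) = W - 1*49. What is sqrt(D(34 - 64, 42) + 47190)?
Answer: sqrt(47183) ≈ 217.22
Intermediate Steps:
D(m, W) = -49 + W (D(m, W) = W - 49 = -49 + W)
sqrt(D(34 - 64, 42) + 47190) = sqrt((-49 + 42) + 47190) = sqrt(-7 + 47190) = sqrt(47183)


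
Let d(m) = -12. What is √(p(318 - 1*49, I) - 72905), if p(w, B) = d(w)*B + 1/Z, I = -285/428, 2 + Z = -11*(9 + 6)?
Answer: I*√23276101629523/17869 ≈ 269.99*I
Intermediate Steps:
Z = -167 (Z = -2 - 11*(9 + 6) = -2 - 11*15 = -2 - 165 = -167)
I = -285/428 (I = -285*1/428 = -285/428 ≈ -0.66589)
p(w, B) = -1/167 - 12*B (p(w, B) = -12*B + 1/(-167) = -12*B - 1/167 = -1/167 - 12*B)
√(p(318 - 1*49, I) - 72905) = √((-1/167 - 12*(-285/428)) - 72905) = √((-1/167 + 855/107) - 72905) = √(142678/17869 - 72905) = √(-1302596767/17869) = I*√23276101629523/17869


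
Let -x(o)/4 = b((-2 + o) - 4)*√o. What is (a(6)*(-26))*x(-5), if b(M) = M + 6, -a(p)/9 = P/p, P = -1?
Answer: -780*I*√5 ≈ -1744.1*I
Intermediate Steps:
a(p) = 9/p (a(p) = -(-9)/p = 9/p)
b(M) = 6 + M
x(o) = -4*o^(3/2) (x(o) = -4*(6 + ((-2 + o) - 4))*√o = -4*(6 + (-6 + o))*√o = -4*o*√o = -4*o^(3/2))
(a(6)*(-26))*x(-5) = ((9/6)*(-26))*(-(-20)*I*√5) = ((9*(⅙))*(-26))*(-(-20)*I*√5) = ((3/2)*(-26))*(20*I*√5) = -780*I*√5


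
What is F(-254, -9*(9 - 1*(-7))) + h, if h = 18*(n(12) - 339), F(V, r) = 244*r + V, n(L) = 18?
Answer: -41168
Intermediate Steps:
F(V, r) = V + 244*r
h = -5778 (h = 18*(18 - 339) = 18*(-321) = -5778)
F(-254, -9*(9 - 1*(-7))) + h = (-254 + 244*(-9*(9 - 1*(-7)))) - 5778 = (-254 + 244*(-9*(9 + 7))) - 5778 = (-254 + 244*(-9*16)) - 5778 = (-254 + 244*(-144)) - 5778 = (-254 - 35136) - 5778 = -35390 - 5778 = -41168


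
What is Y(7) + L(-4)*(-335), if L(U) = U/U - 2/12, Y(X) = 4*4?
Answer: -1579/6 ≈ -263.17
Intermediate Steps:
Y(X) = 16
L(U) = ⅚ (L(U) = 1 - 2*1/12 = 1 - ⅙ = ⅚)
Y(7) + L(-4)*(-335) = 16 + (⅚)*(-335) = 16 - 1675/6 = -1579/6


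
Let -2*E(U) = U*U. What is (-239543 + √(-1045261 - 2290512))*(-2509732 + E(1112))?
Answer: 749291462172 - 21896028*I*√68077 ≈ 7.4929e+11 - 5.713e+9*I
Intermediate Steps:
E(U) = -U²/2 (E(U) = -U*U/2 = -U²/2)
(-239543 + √(-1045261 - 2290512))*(-2509732 + E(1112)) = (-239543 + √(-1045261 - 2290512))*(-2509732 - ½*1112²) = (-239543 + √(-3335773))*(-2509732 - ½*1236544) = (-239543 + 7*I*√68077)*(-2509732 - 618272) = (-239543 + 7*I*√68077)*(-3128004) = 749291462172 - 21896028*I*√68077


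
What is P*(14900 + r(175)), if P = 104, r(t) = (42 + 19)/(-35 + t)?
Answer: 54237586/35 ≈ 1.5496e+6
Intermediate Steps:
r(t) = 61/(-35 + t)
P*(14900 + r(175)) = 104*(14900 + 61/(-35 + 175)) = 104*(14900 + 61/140) = 104*(2086061/140) = 54237586/35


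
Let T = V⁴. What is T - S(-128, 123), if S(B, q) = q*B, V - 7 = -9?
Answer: 15760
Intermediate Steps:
V = -2 (V = 7 - 9 = -2)
S(B, q) = B*q
T = 16 (T = (-2)⁴ = 16)
T - S(-128, 123) = 16 - (-128)*123 = 16 - 1*(-15744) = 16 + 15744 = 15760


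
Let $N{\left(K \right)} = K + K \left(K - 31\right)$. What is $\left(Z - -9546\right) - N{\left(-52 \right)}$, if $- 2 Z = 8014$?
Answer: $1275$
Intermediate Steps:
$Z = -4007$ ($Z = \left(- \frac{1}{2}\right) 8014 = -4007$)
$N{\left(K \right)} = K + K \left(-31 + K\right)$
$\left(Z - -9546\right) - N{\left(-52 \right)} = \left(-4007 - -9546\right) - - 52 \left(-30 - 52\right) = \left(-4007 + 9546\right) - \left(-52\right) \left(-82\right) = 5539 - 4264 = 1275$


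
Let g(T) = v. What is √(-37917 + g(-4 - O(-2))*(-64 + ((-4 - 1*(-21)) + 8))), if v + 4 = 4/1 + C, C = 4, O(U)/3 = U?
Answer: 7*I*√777 ≈ 195.12*I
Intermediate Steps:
O(U) = 3*U
v = 4 (v = -4 + (4/1 + 4) = -4 + (4*1 + 4) = -4 + (4 + 4) = -4 + 8 = 4)
g(T) = 4
√(-37917 + g(-4 - O(-2))*(-64 + ((-4 - 1*(-21)) + 8))) = √(-37917 + 4*(-64 + ((-4 - 1*(-21)) + 8))) = √(-37917 + 4*(-64 + ((-4 + 21) + 8))) = √(-37917 + 4*(-64 + (17 + 8))) = √(-37917 + 4*(-64 + 25)) = √(-37917 + 4*(-39)) = √(-37917 - 156) = √(-38073) = 7*I*√777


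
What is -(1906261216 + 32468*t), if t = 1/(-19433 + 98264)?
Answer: -150272477950964/78831 ≈ -1.9063e+9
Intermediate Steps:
t = 1/78831 ≈ 1.2685e-5
-(1906261216 + 32468*t) = -32468/(1/(58712 + 1/78831)) = -32468/(1/(4628325673/78831)) = -32468/78831/4628325673 = -32468*4628325673/78831 = -150272477950964/78831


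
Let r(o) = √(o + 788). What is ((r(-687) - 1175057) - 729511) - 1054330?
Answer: -2958898 + √101 ≈ -2.9589e+6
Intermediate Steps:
r(o) = √(788 + o)
((r(-687) - 1175057) - 729511) - 1054330 = ((√(788 - 687) - 1175057) - 729511) - 1054330 = ((√101 - 1175057) - 729511) - 1054330 = ((-1175057 + √101) - 729511) - 1054330 = (-1904568 + √101) - 1054330 = -2958898 + √101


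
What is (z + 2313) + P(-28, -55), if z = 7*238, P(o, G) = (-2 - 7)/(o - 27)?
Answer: 218854/55 ≈ 3979.2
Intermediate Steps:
P(o, G) = -9/(-27 + o)
z = 1666
(z + 2313) + P(-28, -55) = (1666 + 2313) - 9/(-27 - 28) = 3979 - 9/(-55) = 3979 - 9*(-1/55) = 3979 + 9/55 = 218854/55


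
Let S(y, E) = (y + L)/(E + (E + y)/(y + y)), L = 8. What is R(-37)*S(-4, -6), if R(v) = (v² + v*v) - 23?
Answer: -43440/19 ≈ -2286.3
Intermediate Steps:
S(y, E) = (8 + y)/(E + (E + y)/(2*y)) (S(y, E) = (y + 8)/(E + (E + y)/(y + y)) = (8 + y)/(E + (E + y)/((2*y))) = (8 + y)/(E + (E + y)*(1/(2*y))) = (8 + y)/(E + (E + y)/(2*y)))
R(v) = -23 + 2*v² (R(v) = (v² + v²) - 23 = 2*v² - 23 = -23 + 2*v²)
R(-37)*S(-4, -6) = (-23 + 2*(-37)²)*(2*(-4)*(8 - 4)/(-6 - 4 + 2*(-6)*(-4))) = (-23 + 2*1369)*(2*(-4)*4/(-6 - 4 + 48)) = (-23 + 2738)*(2*(-4)*4/38) = 2715*(2*(-4)*(1/38)*4) = 2715*(-16/19) = -43440/19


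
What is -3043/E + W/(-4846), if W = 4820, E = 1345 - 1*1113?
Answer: -7932309/562136 ≈ -14.111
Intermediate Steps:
E = 232 (E = 1345 - 1113 = 232)
-3043/E + W/(-4846) = -3043/232 + 4820/(-4846) = -3043*1/232 + 4820*(-1/4846) = -3043/232 - 2410/2423 = -7932309/562136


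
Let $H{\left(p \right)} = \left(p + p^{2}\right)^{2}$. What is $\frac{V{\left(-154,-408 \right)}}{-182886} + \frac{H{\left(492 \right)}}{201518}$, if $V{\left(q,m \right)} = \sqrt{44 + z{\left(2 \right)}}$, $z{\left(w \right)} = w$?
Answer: $\frac{1730394504}{5927} - \frac{\sqrt{46}}{182886} \approx 2.9195 \cdot 10^{5}$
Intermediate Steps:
$V{\left(q,m \right)} = \sqrt{46}$ ($V{\left(q,m \right)} = \sqrt{44 + 2} = \sqrt{46}$)
$\frac{V{\left(-154,-408 \right)}}{-182886} + \frac{H{\left(492 \right)}}{201518} = \frac{\sqrt{46}}{-182886} + \frac{492^{2} \left(1 + 492\right)^{2}}{201518} = \sqrt{46} \left(- \frac{1}{182886}\right) + 242064 \cdot 493^{2} \cdot \frac{1}{201518} = - \frac{\sqrt{46}}{182886} + 242064 \cdot 243049 \cdot \frac{1}{201518} = - \frac{\sqrt{46}}{182886} + 58833413136 \cdot \frac{1}{201518} = - \frac{\sqrt{46}}{182886} + \frac{1730394504}{5927} = \frac{1730394504}{5927} - \frac{\sqrt{46}}{182886}$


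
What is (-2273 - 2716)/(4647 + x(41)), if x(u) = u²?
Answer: -4989/6328 ≈ -0.78840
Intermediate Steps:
(-2273 - 2716)/(4647 + x(41)) = (-2273 - 2716)/(4647 + 41²) = -4989/(4647 + 1681) = -4989/6328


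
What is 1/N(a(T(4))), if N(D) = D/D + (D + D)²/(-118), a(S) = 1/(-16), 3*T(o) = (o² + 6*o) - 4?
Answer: 7552/7551 ≈ 1.0001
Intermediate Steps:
T(o) = -4/3 + 2*o + o²/3 (T(o) = ((o² + 6*o) - 4)/3 = (-4 + o² + 6*o)/3 = -4/3 + 2*o + o²/3)
a(S) = -1/16
N(D) = 1 - 2*D²/59 (N(D) = 1 + (2*D)²*(-1/118) = 1 + (4*D²)*(-1/118) = 1 - 2*D²/59)
1/N(a(T(4))) = 1/(1 - 2*(-1/16)²/59) = 1/(1 - 2/59*1/256) = 1/(1 - 1/7552) = 1/(7551/7552) = 7552/7551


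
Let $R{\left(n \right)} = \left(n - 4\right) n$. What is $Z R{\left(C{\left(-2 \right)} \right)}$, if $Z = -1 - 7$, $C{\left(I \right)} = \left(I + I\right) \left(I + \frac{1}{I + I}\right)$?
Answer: $-360$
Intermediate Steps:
$C{\left(I \right)} = 2 I \left(I + \frac{1}{2 I}\right)$
$Z = -8$ ($Z = -1 - 7 = -8$)
$R{\left(n \right)} = n \left(-4 + n\right)$ ($R{\left(n \right)} = \left(-4 + n\right) n = n \left(-4 + n\right)$)
$Z R{\left(C{\left(-2 \right)} \right)} = - 8 \left(1 + 2 \left(-2\right)^{2}\right) \left(-4 + \left(1 + 2 \left(-2\right)^{2}\right)\right) = - 8 \left(1 + 2 \cdot 4\right) \left(-4 + \left(1 + 2 \cdot 4\right)\right) = - 8 \left(1 + 8\right) \left(-4 + \left(1 + 8\right)\right) = - 8 \cdot 9 \left(-4 + 9\right) = - 8 \cdot 9 \cdot 5 = \left(-8\right) 45 = -360$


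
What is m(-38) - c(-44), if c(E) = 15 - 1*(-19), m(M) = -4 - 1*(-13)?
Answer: -25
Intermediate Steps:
m(M) = 9 (m(M) = -4 + 13 = 9)
c(E) = 34 (c(E) = 15 + 19 = 34)
m(-38) - c(-44) = 9 - 1*34 = 9 - 34 = -25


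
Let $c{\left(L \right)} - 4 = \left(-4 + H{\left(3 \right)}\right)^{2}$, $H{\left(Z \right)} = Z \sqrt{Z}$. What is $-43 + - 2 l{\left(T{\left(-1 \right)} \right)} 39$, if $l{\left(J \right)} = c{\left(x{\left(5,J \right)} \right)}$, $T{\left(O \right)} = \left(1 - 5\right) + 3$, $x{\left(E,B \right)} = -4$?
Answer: $-3709 + 1872 \sqrt{3} \approx -466.6$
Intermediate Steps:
$H{\left(Z \right)} = Z^{\frac{3}{2}}$
$T{\left(O \right)} = -1$ ($T{\left(O \right)} = -4 + 3 = -1$)
$c{\left(L \right)} = 4 + \left(-4 + 3 \sqrt{3}\right)^{2}$ ($c{\left(L \right)} = 4 + \left(-4 + 3^{\frac{3}{2}}\right)^{2} = 4 + \left(-4 + 3 \sqrt{3}\right)^{2}$)
$l{\left(J \right)} = 47 - 24 \sqrt{3}$
$-43 + - 2 l{\left(T{\left(-1 \right)} \right)} 39 = -43 + - 2 \left(47 - 24 \sqrt{3}\right) 39 = -43 + \left(-94 + 48 \sqrt{3}\right) 39 = -43 - \left(3666 - 1872 \sqrt{3}\right) = -3709 + 1872 \sqrt{3}$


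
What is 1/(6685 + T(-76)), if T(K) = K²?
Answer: 1/12461 ≈ 8.0250e-5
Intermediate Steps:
1/(6685 + T(-76)) = 1/(6685 + (-76)²) = 1/(6685 + 5776) = 1/12461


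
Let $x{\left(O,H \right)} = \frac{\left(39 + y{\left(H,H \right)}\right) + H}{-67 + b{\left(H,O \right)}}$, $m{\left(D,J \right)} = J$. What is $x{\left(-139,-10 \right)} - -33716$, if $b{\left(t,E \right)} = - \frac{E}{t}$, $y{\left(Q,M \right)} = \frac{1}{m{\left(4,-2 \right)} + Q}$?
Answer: $\frac{163655729}{4854} \approx 33716.0$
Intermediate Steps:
$y{\left(Q,M \right)} = \frac{1}{-2 + Q}$
$b{\left(t,E \right)} = - \frac{E}{t}$
$x{\left(O,H \right)} = \frac{39 + H + \frac{1}{-2 + H}}{-67 - \frac{O}{H}}$ ($x{\left(O,H \right)} = \frac{\left(39 + \frac{1}{-2 + H}\right) + H}{-67 - \frac{O}{H}} = \frac{39 + H + \frac{1}{-2 + H}}{-67 - \frac{O}{H}}$)
$x{\left(-139,-10 \right)} - -33716 = \left(-1\right) \left(-10\right) \frac{1}{-2 - 10} \frac{1}{-139 + 67 \left(-10\right)} \left(1 + \left(-2 - 10\right) \left(39 - 10\right)\right) - -33716 = \left(-1\right) \left(-10\right) \frac{1}{-12} \frac{1}{-139 - 670} \left(1 - 348\right) + 33716 = \left(-1\right) \left(-10\right) \left(- \frac{1}{12}\right) \frac{1}{-809} \left(1 - 348\right) + 33716 = \left(-1\right) \left(-10\right) \left(- \frac{1}{12}\right) \left(- \frac{1}{809}\right) \left(-347\right) + 33716 = - \frac{1735}{4854} + 33716 = \frac{163655729}{4854}$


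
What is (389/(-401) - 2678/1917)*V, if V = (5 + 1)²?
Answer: -7278364/85413 ≈ -85.214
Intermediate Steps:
V = 36 (V = 6² = 36)
(389/(-401) - 2678/1917)*V = (389/(-401) - 2678/1917)*36 = (389*(-1/401) - 2678*1/1917)*36 = (-389/401 - 2678/1917)*36 = -1819591/768717*36 = -7278364/85413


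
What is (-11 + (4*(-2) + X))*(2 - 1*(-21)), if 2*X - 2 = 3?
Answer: -759/2 ≈ -379.50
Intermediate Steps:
X = 5/2 (X = 1 + (½)*3 = 1 + 3/2 = 5/2 ≈ 2.5000)
(-11 + (4*(-2) + X))*(2 - 1*(-21)) = (-11 + (4*(-2) + 5/2))*(2 - 1*(-21)) = (-11 + (-8 + 5/2))*(2 + 21) = (-11 - 11/2)*23 = -33/2*23 = -759/2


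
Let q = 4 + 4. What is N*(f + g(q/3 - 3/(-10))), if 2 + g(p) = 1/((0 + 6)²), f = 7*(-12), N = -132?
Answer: 34045/3 ≈ 11348.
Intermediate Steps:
f = -84
q = 8
g(p) = -71/36 (g(p) = -2 + 1/((0 + 6)²) = -2 + 1/(6²) = -2 + 1/36 = -71/36)
N*(f + g(q/3 - 3/(-10))) = -132*(-84 - 71/36) = -132*(-3095/36) = 34045/3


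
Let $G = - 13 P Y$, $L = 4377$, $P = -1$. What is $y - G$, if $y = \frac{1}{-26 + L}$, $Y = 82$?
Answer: $- \frac{4638165}{4351} \approx -1066.0$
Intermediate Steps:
$G = 1066$ ($G = \left(-13\right) \left(-1\right) 82 = 13 \cdot 82 = 1066$)
$y = \frac{1}{4351}$ ($y = \frac{1}{-26 + 4377} = \frac{1}{4351} \approx 0.00022983$)
$y - G = \frac{1}{4351} - 1066 = - \frac{4638165}{4351}$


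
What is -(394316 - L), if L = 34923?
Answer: -359393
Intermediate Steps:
-(394316 - L) = -(394316 - 1*34923) = -(394316 - 34923) = -1*359393 = -359393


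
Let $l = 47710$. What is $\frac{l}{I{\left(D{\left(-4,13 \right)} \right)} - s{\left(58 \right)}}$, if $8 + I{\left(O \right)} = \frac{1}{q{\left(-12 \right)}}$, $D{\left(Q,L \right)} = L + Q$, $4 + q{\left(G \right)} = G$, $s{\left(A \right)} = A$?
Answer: $- \frac{763360}{1057} \approx -722.2$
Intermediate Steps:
$q{\left(G \right)} = -4 + G$
$I{\left(O \right)} = - \frac{129}{16}$ ($I{\left(O \right)} = -8 + \frac{1}{-4 - 12} = -8 + \frac{1}{-16} = -8 - \frac{1}{16} = - \frac{129}{16}$)
$\frac{l}{I{\left(D{\left(-4,13 \right)} \right)} - s{\left(58 \right)}} = \frac{47710}{- \frac{129}{16} - 58} = \frac{47710}{- \frac{1057}{16}} = 47710 \left(- \frac{16}{1057}\right) = - \frac{763360}{1057}$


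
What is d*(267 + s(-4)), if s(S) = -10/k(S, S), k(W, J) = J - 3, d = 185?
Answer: 347615/7 ≈ 49659.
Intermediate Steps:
k(W, J) = -3 + J
s(S) = -10/(-3 + S)
d*(267 + s(-4)) = 185*(267 - 10/(-3 - 4)) = 185*(267 - 10/(-7)) = 185*(267 - 10*(-⅐)) = 185*(267 + 10/7) = 185*(1879/7) = 347615/7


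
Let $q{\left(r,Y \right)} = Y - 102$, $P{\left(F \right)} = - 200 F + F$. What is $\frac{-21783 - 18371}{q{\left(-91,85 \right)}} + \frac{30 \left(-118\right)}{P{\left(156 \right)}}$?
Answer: $\frac{6110789}{2587} \approx 2362.1$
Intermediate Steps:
$P{\left(F \right)} = - 199 F$
$q{\left(r,Y \right)} = -102 + Y$ ($q{\left(r,Y \right)} = Y - 102 = -102 + Y$)
$\frac{-21783 - 18371}{q{\left(-91,85 \right)}} + \frac{30 \left(-118\right)}{P{\left(156 \right)}} = \frac{-21783 - 18371}{-102 + 85} + \frac{30 \left(-118\right)}{\left(-199\right) 156} = - \frac{40154}{-17} - \frac{3540}{-31044} = \left(-40154\right) \left(- \frac{1}{17}\right) - - \frac{295}{2587} = 2362 + \frac{295}{2587} = \frac{6110789}{2587}$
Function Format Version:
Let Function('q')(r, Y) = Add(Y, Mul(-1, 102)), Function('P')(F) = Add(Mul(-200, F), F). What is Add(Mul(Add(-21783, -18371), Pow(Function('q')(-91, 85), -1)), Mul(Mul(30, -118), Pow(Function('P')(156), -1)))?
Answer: Rational(6110789, 2587) ≈ 2362.1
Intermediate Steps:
Function('P')(F) = Mul(-199, F)
Function('q')(r, Y) = Add(-102, Y) (Function('q')(r, Y) = Add(Y, -102) = Add(-102, Y))
Add(Mul(Add(-21783, -18371), Pow(Function('q')(-91, 85), -1)), Mul(Mul(30, -118), Pow(Function('P')(156), -1))) = Add(Mul(Add(-21783, -18371), Pow(Add(-102, 85), -1)), Mul(Mul(30, -118), Pow(Mul(-199, 156), -1))) = Add(Mul(-40154, Pow(-17, -1)), Mul(-3540, Pow(-31044, -1))) = Add(Mul(-40154, Rational(-1, 17)), Mul(-3540, Rational(-1, 31044))) = Add(2362, Rational(295, 2587)) = Rational(6110789, 2587)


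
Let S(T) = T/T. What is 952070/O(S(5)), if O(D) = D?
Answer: 952070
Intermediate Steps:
S(T) = 1
952070/O(S(5)) = 952070/1 = 952070*1 = 952070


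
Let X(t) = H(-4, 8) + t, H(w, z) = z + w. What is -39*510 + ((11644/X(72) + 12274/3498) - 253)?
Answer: -664164091/33231 ≈ -19986.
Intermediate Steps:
H(w, z) = w + z
X(t) = 4 + t (X(t) = (-4 + 8) + t = 4 + t)
-39*510 + ((11644/X(72) + 12274/3498) - 253) = -39*510 + ((11644/(4 + 72) + 12274/3498) - 253) = -19890 + ((11644/76 + 12274*(1/3498)) - 253) = -19890 + ((11644*(1/76) + 6137/1749) - 253) = -19890 + ((2911/19 + 6137/1749) - 253) = -19890 + (5207942/33231 - 253) = -19890 - 3199501/33231 = -664164091/33231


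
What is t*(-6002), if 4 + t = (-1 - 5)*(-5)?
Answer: -156052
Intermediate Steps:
t = 26 (t = -4 + (-1 - 5)*(-5) = -4 - 6*(-5) = -4 + 30 = 26)
t*(-6002) = 26*(-6002) = -156052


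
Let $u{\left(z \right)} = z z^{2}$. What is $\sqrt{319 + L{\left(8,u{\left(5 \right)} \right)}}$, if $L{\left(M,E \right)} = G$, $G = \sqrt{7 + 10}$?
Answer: $\sqrt{319 + \sqrt{17}} \approx 17.976$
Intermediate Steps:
$u{\left(z \right)} = z^{3}$
$G = \sqrt{17} \approx 4.1231$
$L{\left(M,E \right)} = \sqrt{17}$
$\sqrt{319 + L{\left(8,u{\left(5 \right)} \right)}} = \sqrt{319 + \sqrt{17}}$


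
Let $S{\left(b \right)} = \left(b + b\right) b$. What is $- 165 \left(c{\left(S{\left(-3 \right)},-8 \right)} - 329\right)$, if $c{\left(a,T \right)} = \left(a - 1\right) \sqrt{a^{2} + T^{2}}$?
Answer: $54285 - 5610 \sqrt{97} \approx -967.09$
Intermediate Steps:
$S{\left(b \right)} = 2 b^{2}$ ($S{\left(b \right)} = 2 b b = 2 b^{2}$)
$c{\left(a,T \right)} = \sqrt{T^{2} + a^{2}} \left(-1 + a\right)$ ($c{\left(a,T \right)} = \left(-1 + a\right) \sqrt{T^{2} + a^{2}} = \sqrt{T^{2} + a^{2}} \left(-1 + a\right)$)
$- 165 \left(c{\left(S{\left(-3 \right)},-8 \right)} - 329\right) = - 165 \left(\sqrt{\left(-8\right)^{2} + \left(2 \left(-3\right)^{2}\right)^{2}} \left(-1 + 2 \left(-3\right)^{2}\right) - 329\right) = - 165 \left(\sqrt{64 + \left(2 \cdot 9\right)^{2}} \left(-1 + 2 \cdot 9\right) - 329\right) = - 165 \left(\sqrt{64 + 18^{2}} \left(-1 + 18\right) - 329\right) = - 165 \left(\sqrt{64 + 324} \cdot 17 - 329\right) = - 165 \left(\sqrt{388} \cdot 17 - 329\right) = - 165 \left(2 \sqrt{97} \cdot 17 - 329\right) = - 165 \left(34 \sqrt{97} - 329\right) = - 165 \left(-329 + 34 \sqrt{97}\right) = 54285 - 5610 \sqrt{97}$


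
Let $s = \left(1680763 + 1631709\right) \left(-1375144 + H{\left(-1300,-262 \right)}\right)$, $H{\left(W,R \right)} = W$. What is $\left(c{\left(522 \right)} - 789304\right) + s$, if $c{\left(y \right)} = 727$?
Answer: $-4559432998145$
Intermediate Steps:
$s = -4559432209568$ ($s = \left(1680763 + 1631709\right) \left(-1375144 - 1300\right) = 3312472 \left(-1376444\right) = -4559432209568$)
$\left(c{\left(522 \right)} - 789304\right) + s = \left(727 - 789304\right) - 4559432209568 = -788577 - 4559432209568 = -4559432998145$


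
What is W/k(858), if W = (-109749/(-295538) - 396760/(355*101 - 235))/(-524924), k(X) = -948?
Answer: -435955375/20148311845910112 ≈ -2.1637e-8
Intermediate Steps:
W = 435955375/21253493508344 (W = (-109749*(-1/295538) - 396760/(35855 - 235))*(-1/524924) = (109749/295538 - 396760/35620)*(-1/524924) = (109749/295538 - 396760*1/35620)*(-1/524924) = (109749/295538 - 1526/137)*(-1/524924) = -435955375/40488706*(-1/524924) = 435955375/21253493508344 ≈ 2.0512e-5)
W/k(858) = (435955375/21253493508344)/(-948) = (435955375/21253493508344)*(-1/948) = -435955375/20148311845910112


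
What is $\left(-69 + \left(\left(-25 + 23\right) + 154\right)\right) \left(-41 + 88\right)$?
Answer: $3901$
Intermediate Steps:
$\left(-69 + \left(\left(-25 + 23\right) + 154\right)\right) \left(-41 + 88\right) = \left(-69 + \left(-2 + 154\right)\right) 47 = \left(-69 + 152\right) 47 = 83 \cdot 47 = 3901$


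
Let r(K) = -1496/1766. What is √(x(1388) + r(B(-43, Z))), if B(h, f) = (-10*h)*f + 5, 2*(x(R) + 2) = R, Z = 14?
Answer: 4*√33680269/883 ≈ 26.290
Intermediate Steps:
x(R) = -2 + R/2
B(h, f) = 5 - 10*f*h (B(h, f) = -10*f*h + 5 = 5 - 10*f*h)
r(K) = -748/883 (r(K) = -1496*1/1766 = -748/883)
√(x(1388) + r(B(-43, Z))) = √((-2 + (½)*1388) - 748/883) = √((-2 + 694) - 748/883) = √(692 - 748/883) = √(610288/883) = 4*√33680269/883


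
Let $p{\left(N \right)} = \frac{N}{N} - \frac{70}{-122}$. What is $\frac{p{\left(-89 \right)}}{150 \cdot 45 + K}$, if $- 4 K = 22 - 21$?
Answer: $\frac{384}{1646939} \approx 0.00023316$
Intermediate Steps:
$K = - \frac{1}{4}$ ($K = - \frac{22 - 21}{4} = \left(- \frac{1}{4}\right) 1 = - \frac{1}{4} \approx -0.25$)
$p{\left(N \right)} = \frac{96}{61}$ ($p{\left(N \right)} = 1 - - \frac{35}{61} = 1 + \frac{35}{61} = \frac{96}{61}$)
$\frac{p{\left(-89 \right)}}{150 \cdot 45 + K} = \frac{96}{61 \left(150 \cdot 45 - \frac{1}{4}\right)} = \frac{96}{61 \left(6750 - \frac{1}{4}\right)} = \frac{96}{61 \cdot \frac{26999}{4}} = \frac{96}{61} \cdot \frac{4}{26999} = \frac{384}{1646939}$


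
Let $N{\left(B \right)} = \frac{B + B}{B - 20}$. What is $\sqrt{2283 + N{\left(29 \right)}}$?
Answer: $\frac{\sqrt{20605}}{3} \approx 47.848$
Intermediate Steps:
$N{\left(B \right)} = \frac{2 B}{-20 + B}$
$\sqrt{2283 + N{\left(29 \right)}} = \sqrt{2283 + 2 \cdot 29 \frac{1}{-20 + 29}} = \sqrt{2283 + 2 \cdot 29 \cdot \frac{1}{9}} = \sqrt{2283 + \frac{58}{9}} = \sqrt{\frac{20605}{9}} = \frac{\sqrt{20605}}{3}$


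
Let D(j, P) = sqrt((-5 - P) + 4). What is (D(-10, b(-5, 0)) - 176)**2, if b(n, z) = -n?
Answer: (176 - I*sqrt(6))**2 ≈ 30970.0 - 862.22*I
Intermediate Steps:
D(j, P) = sqrt(-1 - P)
(D(-10, b(-5, 0)) - 176)**2 = (sqrt(-1 - (-1)*(-5)) - 176)**2 = (sqrt(-1 - 1*5) - 176)**2 = (sqrt(-1 - 5) - 176)**2 = (sqrt(-6) - 176)**2 = (I*sqrt(6) - 176)**2 = (-176 + I*sqrt(6))**2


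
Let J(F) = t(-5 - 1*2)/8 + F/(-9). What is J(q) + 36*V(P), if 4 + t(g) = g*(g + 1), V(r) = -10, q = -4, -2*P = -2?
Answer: -12773/36 ≈ -354.81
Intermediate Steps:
P = 1 (P = -½*(-2) = 1)
t(g) = -4 + g*(1 + g) (t(g) = -4 + g*(g + 1) = -4 + g*(1 + g))
J(F) = 19/4 - F/9 (J(F) = (-4 + (-5 - 1*2) + (-5 - 1*2)²)/8 + F/(-9) = (-4 + (-5 - 2) + (-5 - 2)²)*(⅛) + F*(-⅑) = (-4 - 7 + (-7)²)*(⅛) - F/9 = (-4 - 7 + 49)*(⅛) - F/9 = 38*(⅛) - F/9 = 19/4 - F/9)
J(q) + 36*V(P) = (19/4 - ⅑*(-4)) + 36*(-10) = (19/4 + 4/9) - 360 = 187/36 - 360 = -12773/36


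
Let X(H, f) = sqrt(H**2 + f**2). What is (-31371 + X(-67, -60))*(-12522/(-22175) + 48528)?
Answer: -33758989444062/22175 + 1076120922*sqrt(8089)/22175 ≈ -1.5180e+9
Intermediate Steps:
(-31371 + X(-67, -60))*(-12522/(-22175) + 48528) = (-31371 + sqrt((-67)**2 + (-60)**2))*(-12522/(-22175) + 48528) = (-31371 + sqrt(4489 + 3600))*(-12522*(-1/22175) + 48528) = (-31371 + sqrt(8089))*(12522/22175 + 48528) = (-31371 + sqrt(8089))*(1076120922/22175) = -33758989444062/22175 + 1076120922*sqrt(8089)/22175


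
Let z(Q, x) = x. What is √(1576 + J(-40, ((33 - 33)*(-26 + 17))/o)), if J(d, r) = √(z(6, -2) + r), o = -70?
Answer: √(1576 + I*√2) ≈ 39.699 + 0.0178*I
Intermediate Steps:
J(d, r) = √(-2 + r)
√(1576 + J(-40, ((33 - 33)*(-26 + 17))/o)) = √(1576 + √(-2 + ((33 - 33)*(-26 + 17))/(-70))) = √(1576 + √(-2 + (0*(-9))*(-1/70))) = √(1576 + √(-2 + 0*(-1/70))) = √(1576 + √(-2 + 0)) = √(1576 + √(-2)) = √(1576 + I*√2)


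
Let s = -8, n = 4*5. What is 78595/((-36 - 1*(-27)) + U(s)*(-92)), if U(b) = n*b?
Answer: 78595/14711 ≈ 5.3426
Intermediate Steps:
n = 20
U(b) = 20*b
78595/((-36 - 1*(-27)) + U(s)*(-92)) = 78595/((-36 - 1*(-27)) + (20*(-8))*(-92)) = 78595/((-36 + 27) - 160*(-92)) = 78595/(-9 + 14720) = 78595/14711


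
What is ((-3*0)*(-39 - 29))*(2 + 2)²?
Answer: 0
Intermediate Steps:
((-3*0)*(-39 - 29))*(2 + 2)² = (0*(-68))*4² = 0*16 = 0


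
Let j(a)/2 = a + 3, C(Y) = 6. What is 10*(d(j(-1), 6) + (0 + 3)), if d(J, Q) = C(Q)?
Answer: 90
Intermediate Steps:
j(a) = 6 + 2*a (j(a) = 2*(a + 3) = 2*(3 + a) = 6 + 2*a)
d(J, Q) = 6
10*(d(j(-1), 6) + (0 + 3)) = 10*(6 + (0 + 3)) = 10*(6 + 3) = 10*9 = 90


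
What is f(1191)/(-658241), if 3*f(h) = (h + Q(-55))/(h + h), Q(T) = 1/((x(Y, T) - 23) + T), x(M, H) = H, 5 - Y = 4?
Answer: -79201/312802047369 ≈ -2.5320e-7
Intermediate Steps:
Y = 1 (Y = 5 - 1*4 = 5 - 4 = 1)
Q(T) = 1/(-23 + 2*T) (Q(T) = 1/((T - 23) + T) = 1/((-23 + T) + T) = 1/(-23 + 2*T))
f(h) = (-1/133 + h)/(6*h) (f(h) = ((h + 1/(-23 + 2*(-55)))/(h + h))/3 = ((h + 1/(-23 - 110))/((2*h)))/3 = ((h + 1/(-133))*(1/(2*h)))/3 = ((h - 1/133)*(1/(2*h)))/3 = ((-1/133 + h)*(1/(2*h)))/3 = ((-1/133 + h)/(2*h))/3 = (-1/133 + h)/(6*h))
f(1191)/(-658241) = ((1/798)*(-1 + 133*1191)/1191)/(-658241) = ((1/798)*(1/1191)*(-1 + 158403))*(-1/658241) = ((1/798)*(1/1191)*158402)*(-1/658241) = (79201/475209)*(-1/658241) = -79201/312802047369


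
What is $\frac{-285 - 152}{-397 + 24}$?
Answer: $\frac{437}{373} \approx 1.1716$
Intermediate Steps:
$\frac{-285 - 152}{-397 + 24} = - \frac{437}{-373} = \left(-437\right) \left(- \frac{1}{373}\right) = \frac{437}{373}$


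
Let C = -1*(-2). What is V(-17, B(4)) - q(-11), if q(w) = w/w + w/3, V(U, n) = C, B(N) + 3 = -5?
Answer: 14/3 ≈ 4.6667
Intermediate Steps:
B(N) = -8 (B(N) = -3 - 5 = -8)
C = 2
V(U, n) = 2
q(w) = 1 + w/3 (q(w) = 1 + w*(⅓) = 1 + w/3)
V(-17, B(4)) - q(-11) = 2 - (1 + (⅓)*(-11)) = 2 - (1 - 11/3) = 2 - 1*(-8/3) = 2 + 8/3 = 14/3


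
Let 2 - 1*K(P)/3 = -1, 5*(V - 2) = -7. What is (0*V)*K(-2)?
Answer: 0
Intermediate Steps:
V = 3/5 (V = 2 + (1/5)*(-7) = 2 - 7/5 = 3/5 ≈ 0.60000)
K(P) = 9 (K(P) = 6 - 3*(-1) = 6 + 3 = 9)
(0*V)*K(-2) = (0*(3/5))*9 = 0*9 = 0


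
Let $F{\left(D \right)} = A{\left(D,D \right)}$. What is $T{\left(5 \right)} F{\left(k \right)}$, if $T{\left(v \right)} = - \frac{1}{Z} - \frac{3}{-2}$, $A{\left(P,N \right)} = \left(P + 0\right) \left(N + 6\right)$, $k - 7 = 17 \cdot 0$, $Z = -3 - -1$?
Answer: $182$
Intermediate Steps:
$Z = -2$ ($Z = -3 + 1 = -2$)
$k = 7$ ($k = 7 + 17 \cdot 0 = 7 + 0 = 7$)
$A{\left(P,N \right)} = P \left(6 + N\right)$
$T{\left(v \right)} = 2$ ($T{\left(v \right)} = - \frac{1}{-2} - \frac{3}{-2} = \left(-1\right) \left(- \frac{1}{2}\right) - - \frac{3}{2} = \frac{1}{2} + \frac{3}{2} = 2$)
$F{\left(D \right)} = D \left(6 + D\right)$
$T{\left(5 \right)} F{\left(k \right)} = 2 \cdot 7 \left(6 + 7\right) = 2 \cdot 7 \cdot 13 = 2 \cdot 91 = 182$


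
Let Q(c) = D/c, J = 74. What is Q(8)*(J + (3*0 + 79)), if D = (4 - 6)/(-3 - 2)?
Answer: 153/20 ≈ 7.6500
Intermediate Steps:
D = ⅖ (D = -2/(-5) = -2*(-⅕) = ⅖ ≈ 0.40000)
Q(c) = 2/(5*c)
Q(8)*(J + (3*0 + 79)) = ((⅖)/8)*(74 + (3*0 + 79)) = ((⅖)*(⅛))*(74 + (0 + 79)) = (74 + 79)/20 = (1/20)*153 = 153/20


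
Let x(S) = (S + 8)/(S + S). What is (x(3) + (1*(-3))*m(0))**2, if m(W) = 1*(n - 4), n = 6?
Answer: 625/36 ≈ 17.361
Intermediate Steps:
m(W) = 2 (m(W) = 1*(6 - 4) = 1*2 = 2)
x(S) = (8 + S)/(2*S) (x(S) = (8 + S)/((2*S)) = (8 + S)*(1/(2*S)) = (8 + S)/(2*S))
(x(3) + (1*(-3))*m(0))**2 = ((1/2)*(8 + 3)/3 + (1*(-3))*2)**2 = ((1/2)*(1/3)*11 - 3*2)**2 = (11/6 - 6)**2 = (-25/6)**2 = 625/36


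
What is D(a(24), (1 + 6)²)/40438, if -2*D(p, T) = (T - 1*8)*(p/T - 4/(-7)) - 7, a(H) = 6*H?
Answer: -6709/3962924 ≈ -0.0016929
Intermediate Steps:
D(p, T) = 7/2 - (-8 + T)*(4/7 + p/T)/2 (D(p, T) = -((T - 1*8)*(p/T - 4/(-7)) - 7)/2 = -((T - 8)*(p/T - 4*(-⅐)) - 7)/2 = -((-8 + T)*(p/T + 4/7) - 7)/2 = -((-8 + T)*(4/7 + p/T) - 7)/2 = -(-7 + (-8 + T)*(4/7 + p/T))/2 = 7/2 - (-8 + T)*(4/7 + p/T)/2)
D(a(24), (1 + 6)²)/40438 = ((56*(6*24) - (1 + 6)²*(-81 + 4*(1 + 6)² + 7*(6*24)))/(14*((1 + 6)²)))/40438 = ((56*144 - 1*7²*(-81 + 4*7² + 7*144))/(14*(7²)))*(1/40438) = ((1/14)*(8064 - 1*49*(-81 + 4*49 + 1008))/49)*(1/40438) = ((1/14)*(1/49)*(8064 - 1*49*(-81 + 196 + 1008)))*(1/40438) = ((1/14)*(1/49)*(8064 - 1*49*1123))*(1/40438) = ((1/14)*(1/49)*(8064 - 55027))*(1/40438) = ((1/14)*(1/49)*(-46963))*(1/40438) = -6709/98*1/40438 = -6709/3962924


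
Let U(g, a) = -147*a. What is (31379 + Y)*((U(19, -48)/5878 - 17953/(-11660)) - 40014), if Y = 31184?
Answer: -85782347909919319/34268740 ≈ -2.5032e+9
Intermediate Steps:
(31379 + Y)*((U(19, -48)/5878 - 17953/(-11660)) - 40014) = (31379 + 31184)*((-147*(-48)/5878 - 17953/(-11660)) - 40014) = 62563*((7056*(1/5878) - 17953*(-1/11660)) - 40014) = 62563*((3528/2939 + 17953/11660) - 40014) = 62563*(93900347/34268740 - 40014) = 62563*(-1371135462013/34268740) = -85782347909919319/34268740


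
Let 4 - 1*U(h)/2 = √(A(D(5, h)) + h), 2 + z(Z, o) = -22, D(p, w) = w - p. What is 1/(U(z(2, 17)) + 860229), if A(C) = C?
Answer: 860237/740007696381 + 2*I*√53/740007696381 ≈ 1.1625e-6 + 1.9676e-11*I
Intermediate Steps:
z(Z, o) = -24 (z(Z, o) = -2 - 22 = -24)
U(h) = 8 - 2*√(-5 + 2*h) (U(h) = 8 - 2*√((h - 1*5) + h) = 8 - 2*√((h - 5) + h) = 8 - 2*√((-5 + h) + h) = 8 - 2*√(-5 + 2*h))
1/(U(z(2, 17)) + 860229) = 1/((8 - 2*√(-5 + 2*(-24))) + 860229) = 1/((8 - 2*√(-5 - 48)) + 860229) = 1/((8 - 2*I*√53) + 860229) = 1/(860237 - 2*I*√53)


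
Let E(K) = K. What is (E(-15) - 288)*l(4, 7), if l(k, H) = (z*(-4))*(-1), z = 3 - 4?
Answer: 1212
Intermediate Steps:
z = -1
l(k, H) = -4 (l(k, H) = -1*(-4)*(-1) = 4*(-1) = -4)
(E(-15) - 288)*l(4, 7) = (-15 - 288)*(-4) = -303*(-4) = 1212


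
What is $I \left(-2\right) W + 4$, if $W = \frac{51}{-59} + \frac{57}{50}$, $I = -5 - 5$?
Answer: $\frac{2806}{295} \approx 9.5119$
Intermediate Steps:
$I = -10$ ($I = -5 - 5 = -10$)
$W = \frac{813}{2950}$ ($W = 51 \left(- \frac{1}{59}\right) + 57 \cdot \frac{1}{50} = - \frac{51}{59} + \frac{57}{50} = \frac{813}{2950} \approx 0.27559$)
$I \left(-2\right) W + 4 = \left(-10\right) \left(-2\right) \frac{813}{2950} + 4 = 20 \cdot \frac{813}{2950} + 4 = \frac{1626}{295} + 4 = \frac{2806}{295}$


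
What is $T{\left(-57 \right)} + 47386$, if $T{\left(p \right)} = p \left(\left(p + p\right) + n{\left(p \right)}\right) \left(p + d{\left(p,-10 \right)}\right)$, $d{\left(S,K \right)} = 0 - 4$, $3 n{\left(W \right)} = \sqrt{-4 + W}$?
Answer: $-348992 + 1159 i \sqrt{61} \approx -3.4899 \cdot 10^{5} + 9052.1 i$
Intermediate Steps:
$n{\left(W \right)} = \frac{\sqrt{-4 + W}}{3}$
$d{\left(S,K \right)} = -4$
$T{\left(p \right)} = p \left(-4 + p\right) \left(2 p + \frac{\sqrt{-4 + p}}{3}\right)$ ($T{\left(p \right)} = p \left(\left(p + p\right) + \frac{\sqrt{-4 + p}}{3}\right) \left(p - 4\right) = p \left(2 p + \frac{\sqrt{-4 + p}}{3}\right) \left(-4 + p\right) = p \left(-4 + p\right) \left(2 p + \frac{\sqrt{-4 + p}}{3}\right)$)
$T{\left(-57 \right)} + 47386 = \frac{1}{3} \left(-57\right) \left(\left(-24\right) \left(-57\right) - 4 \sqrt{-4 - 57} + 6 \left(-57\right)^{2} - 57 \sqrt{-4 - 57}\right) + 47386 = \frac{1}{3} \left(-57\right) \left(1368 - 4 \sqrt{-61} + 6 \cdot 3249 - 57 \sqrt{-61}\right) + 47386 = \frac{1}{3} \left(-57\right) \left(1368 - 4 i \sqrt{61} + 19494 - 57 i \sqrt{61}\right) + 47386 = \frac{1}{3} \left(-57\right) \left(20862 - 61 i \sqrt{61}\right) + 47386 = \left(-396378 + 1159 i \sqrt{61}\right) + 47386 = -348992 + 1159 i \sqrt{61}$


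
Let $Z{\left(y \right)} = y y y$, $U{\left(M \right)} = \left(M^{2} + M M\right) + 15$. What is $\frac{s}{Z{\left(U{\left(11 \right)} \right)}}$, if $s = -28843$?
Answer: $- \frac{28843}{16974593} \approx -0.0016992$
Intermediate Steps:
$U{\left(M \right)} = 15 + 2 M^{2}$ ($U{\left(M \right)} = \left(M^{2} + M^{2}\right) + 15 = 2 M^{2} + 15 = 15 + 2 M^{2}$)
$Z{\left(y \right)} = y^{3}$ ($Z{\left(y \right)} = y^{2} y = y^{3}$)
$\frac{s}{Z{\left(U{\left(11 \right)} \right)}} = - \frac{28843}{\left(15 + 2 \cdot 11^{2}\right)^{3}} = - \frac{28843}{\left(15 + 2 \cdot 121\right)^{3}} = - \frac{28843}{\left(15 + 242\right)^{3}} = - \frac{28843}{257^{3}} = - \frac{28843}{16974593}$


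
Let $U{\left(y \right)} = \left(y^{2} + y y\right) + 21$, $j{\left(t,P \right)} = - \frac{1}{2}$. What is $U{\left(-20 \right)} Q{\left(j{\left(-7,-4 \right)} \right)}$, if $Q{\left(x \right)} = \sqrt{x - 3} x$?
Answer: $- \frac{821 i \sqrt{14}}{4} \approx - 767.98 i$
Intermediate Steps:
$j{\left(t,P \right)} = - \frac{1}{2}$ ($j{\left(t,P \right)} = \left(-1\right) \frac{1}{2} = - \frac{1}{2}$)
$U{\left(y \right)} = 21 + 2 y^{2}$ ($U{\left(y \right)} = \left(y^{2} + y^{2}\right) + 21 = 2 y^{2} + 21 = 21 + 2 y^{2}$)
$Q{\left(x \right)} = x \sqrt{-3 + x}$ ($Q{\left(x \right)} = \sqrt{-3 + x} x = x \sqrt{-3 + x}$)
$U{\left(-20 \right)} Q{\left(j{\left(-7,-4 \right)} \right)} = \left(21 + 2 \left(-20\right)^{2}\right) \left(- \frac{\sqrt{-3 - \frac{1}{2}}}{2}\right) = \left(21 + 2 \cdot 400\right) \left(- \frac{\sqrt{- \frac{7}{2}}}{2}\right) = \left(21 + 800\right) \left(- \frac{\frac{1}{2} i \sqrt{14}}{2}\right) = 821 \left(- \frac{i \sqrt{14}}{4}\right) = - \frac{821 i \sqrt{14}}{4}$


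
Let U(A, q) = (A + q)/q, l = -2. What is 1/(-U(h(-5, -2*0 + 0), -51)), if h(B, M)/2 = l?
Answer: -51/55 ≈ -0.92727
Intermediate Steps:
h(B, M) = -4 (h(B, M) = 2*(-2) = -4)
U(A, q) = (A + q)/q
1/(-U(h(-5, -2*0 + 0), -51)) = 1/(-(-4 - 51)/(-51)) = 1/(-(-1)*(-55)/51) = 1/(-1*55/51) = 1/(-55/51) = -51/55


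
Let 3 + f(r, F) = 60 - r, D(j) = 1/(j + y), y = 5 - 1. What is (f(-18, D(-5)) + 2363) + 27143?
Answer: 29581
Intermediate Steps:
y = 4
D(j) = 1/(4 + j) (D(j) = 1/(j + 4) = 1/(4 + j))
f(r, F) = 57 - r (f(r, F) = -3 + (60 - r) = 57 - r)
(f(-18, D(-5)) + 2363) + 27143 = ((57 - 1*(-18)) + 2363) + 27143 = ((57 + 18) + 2363) + 27143 = (75 + 2363) + 27143 = 2438 + 27143 = 29581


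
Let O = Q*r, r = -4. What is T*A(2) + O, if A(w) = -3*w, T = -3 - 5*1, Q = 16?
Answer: -16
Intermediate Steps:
T = -8 (T = -3 - 5 = -8)
O = -64 (O = 16*(-4) = -64)
T*A(2) + O = -(-24)*2 - 64 = -8*(-6) - 64 = 48 - 64 = -16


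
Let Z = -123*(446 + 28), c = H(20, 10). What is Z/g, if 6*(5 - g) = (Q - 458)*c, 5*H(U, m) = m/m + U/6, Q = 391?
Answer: -5247180/1321 ≈ -3972.1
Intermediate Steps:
H(U, m) = ⅕ + U/30 (H(U, m) = (m/m + U/6)/5 = (1 + U*(⅙))/5 = (1 + U/6)/5 = ⅕ + U/30)
c = 13/15 (c = ⅕ + (1/30)*20 = ⅕ + ⅔ = 13/15 ≈ 0.86667)
Z = -58302 (Z = -123*474 = -58302)
g = 1321/90 (g = 5 - (391 - 458)*13/(6*15) = 5 - (-67)*13/(6*15) = 5 - ⅙*(-871/15) = 5 + 871/90 = 1321/90 ≈ 14.678)
Z/g = -58302/1321/90 = -58302*90/1321 = -5247180/1321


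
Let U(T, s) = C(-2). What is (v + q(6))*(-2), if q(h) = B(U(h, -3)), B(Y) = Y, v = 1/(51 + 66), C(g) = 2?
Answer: -470/117 ≈ -4.0171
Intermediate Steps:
v = 1/117 ≈ 0.0085470
U(T, s) = 2
q(h) = 2
(v + q(6))*(-2) = (1/117 + 2)*(-2) = (235/117)*(-2) = -470/117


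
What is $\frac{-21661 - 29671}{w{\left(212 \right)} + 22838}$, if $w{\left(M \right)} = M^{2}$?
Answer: $- \frac{25666}{33891} \approx -0.75731$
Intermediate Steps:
$\frac{-21661 - 29671}{w{\left(212 \right)} + 22838} = \frac{-21661 - 29671}{212^{2} + 22838} = - \frac{51332}{44944 + 22838} = - \frac{51332}{67782} = \left(-51332\right) \frac{1}{67782} = - \frac{25666}{33891}$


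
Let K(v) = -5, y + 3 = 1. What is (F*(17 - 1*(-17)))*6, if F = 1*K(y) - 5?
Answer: -2040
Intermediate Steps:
y = -2 (y = -3 + 1 = -2)
F = -10 (F = 1*(-5) - 5 = -5 - 5 = -10)
(F*(17 - 1*(-17)))*6 = -10*(17 - 1*(-17))*6 = -10*(17 + 17)*6 = -10*34*6 = -340*6 = -2040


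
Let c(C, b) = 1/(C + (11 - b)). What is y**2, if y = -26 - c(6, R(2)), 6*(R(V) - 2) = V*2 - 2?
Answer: 1315609/1936 ≈ 679.55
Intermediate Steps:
R(V) = 5/3 + V/3 (R(V) = 2 + (V*2 - 2)/6 = 2 + (2*V - 2)/6 = 2 + (-2 + 2*V)/6 = 2 + (-1/3 + V/3) = 5/3 + V/3)
c(C, b) = 1/(11 + C - b)
y = -1147/44 (y = -26 - 1/(11 + 6 - (5/3 + (1/3)*2)) = -26 - 1/(11 + 6 - (5/3 + 2/3)) = -26 - 1/(11 + 6 - 1*7/3) = -26 - 1/(11 + 6 - 7/3) = -26 - 1/44/3 = -26 - 1*3/44 = -26 - 3/44 = -1147/44 ≈ -26.068)
y**2 = (-1147/44)**2 = 1315609/1936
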